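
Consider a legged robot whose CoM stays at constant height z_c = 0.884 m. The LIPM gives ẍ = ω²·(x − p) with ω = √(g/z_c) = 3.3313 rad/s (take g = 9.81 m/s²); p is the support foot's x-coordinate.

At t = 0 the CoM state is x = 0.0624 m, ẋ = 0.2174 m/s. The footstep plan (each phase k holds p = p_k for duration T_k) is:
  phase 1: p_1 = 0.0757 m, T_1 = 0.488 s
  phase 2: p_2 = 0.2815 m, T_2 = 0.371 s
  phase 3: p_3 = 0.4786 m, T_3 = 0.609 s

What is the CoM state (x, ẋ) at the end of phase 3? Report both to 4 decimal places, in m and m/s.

x = 0.4742, ẋ = 0.1000

phase 1: p=0.0757, T=0.488, ωT=1.625674, cosh=2.639312, sinh=2.442533; start (x,ẋ)=(0.062400, 0.217400) → end (x,ẋ)=(0.199996, 0.465567)
phase 2: p=0.2815, T=0.371, ωT=1.235912, cosh=1.866043, sinh=1.575474; start (x,ẋ)=(0.199996, 0.465567) → end (x,ẋ)=(0.349592, 0.441006)
phase 3: p=0.4786, T=0.609, ωT=2.028762, cosh=3.868081, sinh=3.736583; start (x,ẋ)=(0.349592, 0.441006) → end (x,ẋ)=(0.474244, 0.099992)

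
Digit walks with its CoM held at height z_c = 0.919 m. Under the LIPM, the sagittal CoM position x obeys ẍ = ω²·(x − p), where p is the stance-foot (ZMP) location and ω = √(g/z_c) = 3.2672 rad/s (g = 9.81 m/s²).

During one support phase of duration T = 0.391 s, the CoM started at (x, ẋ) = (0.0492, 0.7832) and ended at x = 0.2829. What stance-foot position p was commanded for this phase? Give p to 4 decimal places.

p = 0.2238

ωT = 3.2672·0.391 = 1.277475; cosh(ωT) = 1.933155, sinh(ωT) = 1.654415
x(T) = p + (x₀−p)·cosh(ωT) + (ẋ₀/ω)·sinh(ωT) ⇒ p·(1 − cosh) = x(T) − x₀·cosh − (ẋ₀/ω)·sinh
numerator   = 0.2829 − (0.0492)·1.933155 − (0.7832/3.2672)·1.654415 = -0.208801
denominator = 1 − 1.933155 = -0.933155
p = -0.208801 / -0.933155 = 0.2238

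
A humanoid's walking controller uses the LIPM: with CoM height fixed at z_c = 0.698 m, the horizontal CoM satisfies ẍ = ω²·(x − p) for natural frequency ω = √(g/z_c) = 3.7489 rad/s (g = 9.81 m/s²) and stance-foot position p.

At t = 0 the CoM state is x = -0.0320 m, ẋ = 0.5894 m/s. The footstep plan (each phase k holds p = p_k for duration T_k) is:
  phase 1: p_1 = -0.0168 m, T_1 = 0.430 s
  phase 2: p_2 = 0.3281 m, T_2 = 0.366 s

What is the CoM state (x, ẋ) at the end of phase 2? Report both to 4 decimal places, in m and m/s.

x = 1.0037, ẋ = 2.8935

phase 1: p=-0.0168, T=0.430, ωT=1.612027, cosh=2.606223, sinh=2.406740; start (x,ẋ)=(-0.032000, 0.589400) → end (x,ẋ)=(0.321972, 1.398964)
phase 2: p=0.3281, T=0.366, ωT=1.372097, cosh=2.098594, sinh=1.845019; start (x,ẋ)=(0.321972, 1.398964) → end (x,ẋ)=(1.003739, 2.893469)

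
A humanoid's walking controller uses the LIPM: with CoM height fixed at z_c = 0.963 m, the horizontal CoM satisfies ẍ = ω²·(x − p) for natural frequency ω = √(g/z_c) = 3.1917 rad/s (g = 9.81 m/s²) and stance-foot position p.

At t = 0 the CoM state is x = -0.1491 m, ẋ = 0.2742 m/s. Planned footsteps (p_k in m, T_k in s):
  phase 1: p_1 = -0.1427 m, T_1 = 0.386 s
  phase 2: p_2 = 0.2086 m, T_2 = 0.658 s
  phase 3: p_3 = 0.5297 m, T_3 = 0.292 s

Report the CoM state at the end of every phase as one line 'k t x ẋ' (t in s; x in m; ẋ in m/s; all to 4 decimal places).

1 0.3860 -0.0199 0.4779
2 1.0440 -0.1361 -0.9523
3 1.3360 -0.7669 -3.6765

phase 1: p=-0.1427, T=0.386, ωT=1.231996, cosh=1.859888, sinh=1.568178; start (x,ẋ)=(-0.149100, 0.274200) → end (x,ẋ)=(-0.019881, 0.477948)
phase 2: p=0.2086, T=0.658, ωT=2.100139, cosh=4.144871, sinh=4.022431; start (x,ẋ)=(-0.019881, 0.477948) → end (x,ẋ)=(-0.136075, -0.952290)
phase 3: p=0.5297, T=0.292, ωT=0.931976, cosh=1.466649, sinh=1.072874; start (x,ẋ)=(-0.136075, -0.952290) → end (x,ẋ)=(-0.766865, -3.676482)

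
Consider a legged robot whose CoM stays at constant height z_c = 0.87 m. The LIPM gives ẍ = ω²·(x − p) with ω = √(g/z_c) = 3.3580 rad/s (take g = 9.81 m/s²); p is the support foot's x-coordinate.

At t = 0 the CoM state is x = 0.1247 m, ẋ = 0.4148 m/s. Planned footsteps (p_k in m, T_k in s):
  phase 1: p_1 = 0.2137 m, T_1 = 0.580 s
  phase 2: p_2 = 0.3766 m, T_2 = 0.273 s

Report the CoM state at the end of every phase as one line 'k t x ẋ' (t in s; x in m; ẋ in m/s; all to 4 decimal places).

phase 1: p=0.2137, T=0.580, ωT=1.947640, cosh=3.577365, sinh=3.434755; start (x,ẋ)=(0.124700, 0.414800) → end (x,ẋ)=(0.319596, 0.457373)
phase 2: p=0.3766, T=0.273, ωT=0.916734, cosh=1.450466, sinh=1.050643; start (x,ẋ)=(0.319596, 0.457373) → end (x,ẋ)=(0.437019, 0.462290)

1 0.5800 0.3196 0.4574
2 0.8530 0.4370 0.4623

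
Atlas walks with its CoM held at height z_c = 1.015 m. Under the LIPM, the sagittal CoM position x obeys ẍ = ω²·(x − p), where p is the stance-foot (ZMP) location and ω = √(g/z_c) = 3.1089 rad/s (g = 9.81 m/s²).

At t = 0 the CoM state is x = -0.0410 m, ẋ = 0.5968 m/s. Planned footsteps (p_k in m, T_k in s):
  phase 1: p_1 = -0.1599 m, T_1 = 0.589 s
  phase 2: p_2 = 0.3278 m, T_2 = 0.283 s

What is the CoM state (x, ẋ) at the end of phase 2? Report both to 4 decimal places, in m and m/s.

x = 1.9747, ẋ = 5.7642

phase 1: p=-0.1599, T=0.589, ωT=1.831142, cosh=3.200620, sinh=3.040390; start (x,ẋ)=(-0.041000, 0.596800) → end (x,ẋ)=(0.804302, 3.034005)
phase 2: p=0.3278, T=0.283, ωT=0.879819, cosh=1.412660, sinh=0.997802; start (x,ẋ)=(0.804302, 3.034005) → end (x,ẋ)=(1.974701, 5.764161)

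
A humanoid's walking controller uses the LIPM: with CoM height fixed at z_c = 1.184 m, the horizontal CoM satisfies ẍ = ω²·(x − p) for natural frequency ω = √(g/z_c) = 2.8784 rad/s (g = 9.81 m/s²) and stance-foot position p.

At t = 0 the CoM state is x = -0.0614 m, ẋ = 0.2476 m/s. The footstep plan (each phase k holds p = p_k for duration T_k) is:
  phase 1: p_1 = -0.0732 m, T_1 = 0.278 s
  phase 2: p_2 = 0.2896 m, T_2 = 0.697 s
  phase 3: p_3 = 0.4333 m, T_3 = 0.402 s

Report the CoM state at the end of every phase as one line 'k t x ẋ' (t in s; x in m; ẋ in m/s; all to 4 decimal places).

phase 1: p=-0.0732, T=0.278, ωT=0.800195, cosh=1.337608, sinh=0.888367; start (x,ẋ)=(-0.061400, 0.247600) → end (x,ẋ)=(0.019001, 0.361365)
phase 2: p=0.2896, T=0.697, ωT=2.006245, cosh=3.784918, sinh=3.650425; start (x,ẋ)=(0.019001, 0.361365) → end (x,ẋ)=(-0.276306, -1.475548)
phase 3: p=0.4333, T=0.402, ωT=1.157117, cosh=1.747570, sinh=1.433179; start (x,ẋ)=(-0.276306, -1.475548) → end (x,ẋ)=(-1.541474, -5.505937)

1 0.2780 0.0190 0.3614
2 0.9750 -0.2763 -1.4755
3 1.3770 -1.5415 -5.5059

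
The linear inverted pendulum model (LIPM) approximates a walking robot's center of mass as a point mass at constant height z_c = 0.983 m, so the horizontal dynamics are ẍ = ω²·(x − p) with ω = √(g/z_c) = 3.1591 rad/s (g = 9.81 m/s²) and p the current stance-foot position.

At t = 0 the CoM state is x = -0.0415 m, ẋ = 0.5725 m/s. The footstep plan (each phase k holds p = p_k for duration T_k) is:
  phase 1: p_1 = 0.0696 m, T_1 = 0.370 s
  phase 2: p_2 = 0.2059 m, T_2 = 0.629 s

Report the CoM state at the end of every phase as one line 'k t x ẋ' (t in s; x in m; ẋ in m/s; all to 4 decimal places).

1 0.3700 0.1370 0.4999
2 0.9990 0.5163 1.0790

phase 1: p=0.0696, T=0.370, ωT=1.168867, cosh=1.764531, sinh=1.453813; start (x,ẋ)=(-0.041500, 0.572500) → end (x,ẋ)=(0.137024, 0.499941)
phase 2: p=0.2059, T=0.629, ωT=1.987074, cosh=3.715628, sinh=3.578532; start (x,ẋ)=(0.137024, 0.499941) → end (x,ẋ)=(0.516301, 1.078957)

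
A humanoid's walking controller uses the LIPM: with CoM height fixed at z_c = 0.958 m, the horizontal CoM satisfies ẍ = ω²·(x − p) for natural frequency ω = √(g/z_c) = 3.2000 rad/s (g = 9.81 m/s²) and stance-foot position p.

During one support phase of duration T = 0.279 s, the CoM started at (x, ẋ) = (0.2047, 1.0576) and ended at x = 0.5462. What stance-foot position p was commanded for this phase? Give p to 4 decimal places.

ωT = 3.2000·0.279 = 0.892800; cosh(ωT) = 1.425733, sinh(ωT) = 1.016225
x(T) = p + (x₀−p)·cosh(ωT) + (ẋ₀/ω)·sinh(ωT) ⇒ p·(1 − cosh) = x(T) − x₀·cosh − (ẋ₀/ω)·sinh
numerator   = 0.5462 − (0.2047)·1.425733 − (1.0576/3.2000)·1.016225 = -0.081510
denominator = 1 − 1.425733 = -0.425733
p = -0.081510 / -0.425733 = 0.1915

p = 0.1915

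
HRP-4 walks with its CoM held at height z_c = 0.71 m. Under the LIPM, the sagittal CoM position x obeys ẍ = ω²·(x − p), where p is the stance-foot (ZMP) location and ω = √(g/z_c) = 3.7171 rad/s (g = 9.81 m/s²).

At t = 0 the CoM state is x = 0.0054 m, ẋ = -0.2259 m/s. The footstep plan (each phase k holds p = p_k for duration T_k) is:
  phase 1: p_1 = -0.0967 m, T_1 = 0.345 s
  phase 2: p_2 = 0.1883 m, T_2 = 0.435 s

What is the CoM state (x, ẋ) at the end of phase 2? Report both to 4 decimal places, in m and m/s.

x = -0.1781, ẋ = -1.1849

phase 1: p=-0.0967, T=0.345, ωT=1.282399, cosh=1.941326, sinh=1.663955; start (x,ẋ)=(0.005400, -0.225900) → end (x,ẋ)=(0.000386, 0.192952)
phase 2: p=0.1883, T=0.435, ωT=1.616938, cosh=2.618075, sinh=2.419569; start (x,ẋ)=(0.000386, 0.192952) → end (x,ẋ)=(-0.178076, -1.184899)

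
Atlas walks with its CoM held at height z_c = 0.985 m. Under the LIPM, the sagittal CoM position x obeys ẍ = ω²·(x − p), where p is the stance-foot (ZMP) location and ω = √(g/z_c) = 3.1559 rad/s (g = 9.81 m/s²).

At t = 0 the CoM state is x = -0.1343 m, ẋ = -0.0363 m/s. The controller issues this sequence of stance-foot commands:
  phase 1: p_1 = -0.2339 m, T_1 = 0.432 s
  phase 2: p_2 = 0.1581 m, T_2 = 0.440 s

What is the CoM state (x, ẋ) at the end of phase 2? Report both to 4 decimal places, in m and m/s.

phase 1: p=-0.2339, T=0.432, ωT=1.363349, cosh=2.082533, sinh=1.826730; start (x,ẋ)=(-0.134300, -0.036300) → end (x,ẋ)=(-0.047491, 0.498596)
phase 2: p=0.1581, T=0.440, ωT=1.388596, cosh=2.129321, sinh=1.879896; start (x,ẋ)=(-0.047491, 0.498596) → end (x,ẋ)=(0.017332, -0.158054)

x = 0.0173, ẋ = -0.1581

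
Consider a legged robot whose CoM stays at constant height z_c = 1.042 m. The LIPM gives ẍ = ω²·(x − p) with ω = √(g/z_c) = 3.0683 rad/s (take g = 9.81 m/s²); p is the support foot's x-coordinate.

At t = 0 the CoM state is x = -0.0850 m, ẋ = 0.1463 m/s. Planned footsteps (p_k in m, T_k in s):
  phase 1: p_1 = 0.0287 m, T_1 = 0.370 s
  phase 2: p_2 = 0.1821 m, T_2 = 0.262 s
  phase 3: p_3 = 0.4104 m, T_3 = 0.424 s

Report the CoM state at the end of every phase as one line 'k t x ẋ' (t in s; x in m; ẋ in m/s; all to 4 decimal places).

phase 1: p=0.0287, T=0.370, ωT=1.135271, cosh=1.716676, sinh=1.395341; start (x,ẋ)=(-0.085000, 0.146300) → end (x,ẋ)=(-0.099955, -0.235637)
phase 2: p=0.1821, T=0.262, ωT=0.803895, cosh=1.340904, sinh=0.893322; start (x,ẋ)=(-0.099955, -0.235637) → end (x,ẋ)=(-0.264713, -1.089072)
phase 3: p=0.4104, T=0.424, ωT=1.300959, cosh=1.972544, sinh=1.700274; start (x,ẋ)=(-0.264713, -1.089072) → end (x,ẋ)=(-1.524790, -5.670272)

1 0.3700 -0.1000 -0.2356
2 0.6320 -0.2647 -1.0891
3 1.0560 -1.5248 -5.6703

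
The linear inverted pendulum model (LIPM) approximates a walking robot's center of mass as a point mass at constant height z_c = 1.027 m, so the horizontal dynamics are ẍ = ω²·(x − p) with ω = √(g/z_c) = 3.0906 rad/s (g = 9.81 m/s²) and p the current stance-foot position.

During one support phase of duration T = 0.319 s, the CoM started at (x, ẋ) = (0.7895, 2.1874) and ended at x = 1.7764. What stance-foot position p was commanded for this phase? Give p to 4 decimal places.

ωT = 3.0906·0.319 = 0.985901; cosh(ωT) = 1.526665, sinh(ωT) = 1.153562
x(T) = p + (x₀−p)·cosh(ωT) + (ẋ₀/ω)·sinh(ωT) ⇒ p·(1 − cosh) = x(T) − x₀·cosh − (ẋ₀/ω)·sinh
numerator   = 1.7764 − (0.7895)·1.526665 − (2.1874/3.0906)·1.153562 = -0.245346
denominator = 1 − 1.526665 = -0.526665
p = -0.245346 / -0.526665 = 0.4658

p = 0.4658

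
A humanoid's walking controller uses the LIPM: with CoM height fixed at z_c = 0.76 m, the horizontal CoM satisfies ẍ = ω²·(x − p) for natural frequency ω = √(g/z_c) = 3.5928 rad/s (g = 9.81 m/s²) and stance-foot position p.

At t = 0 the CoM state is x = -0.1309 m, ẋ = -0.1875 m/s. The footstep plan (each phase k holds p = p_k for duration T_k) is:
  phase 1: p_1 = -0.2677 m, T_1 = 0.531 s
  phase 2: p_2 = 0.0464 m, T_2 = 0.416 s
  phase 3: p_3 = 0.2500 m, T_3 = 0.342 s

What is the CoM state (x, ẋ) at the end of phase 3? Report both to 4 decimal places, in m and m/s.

x = 1.8128, ẋ = 5.8962

phase 1: p=-0.2677, T=0.531, ωT=1.907777, cosh=3.443251, sinh=3.294841; start (x,ẋ)=(-0.130900, -0.187500) → end (x,ẋ)=(0.031387, 0.973788)
phase 2: p=0.0464, T=0.416, ωT=1.494605, cosh=2.340956, sinh=2.116619; start (x,ẋ)=(0.031387, 0.973788) → end (x,ẋ)=(0.584940, 2.165425)
phase 3: p=0.2500, T=0.342, ωT=1.228738, cosh=1.854788, sinh=1.562126; start (x,ẋ)=(0.584940, 2.165425) → end (x,ẋ)=(1.812755, 5.896222)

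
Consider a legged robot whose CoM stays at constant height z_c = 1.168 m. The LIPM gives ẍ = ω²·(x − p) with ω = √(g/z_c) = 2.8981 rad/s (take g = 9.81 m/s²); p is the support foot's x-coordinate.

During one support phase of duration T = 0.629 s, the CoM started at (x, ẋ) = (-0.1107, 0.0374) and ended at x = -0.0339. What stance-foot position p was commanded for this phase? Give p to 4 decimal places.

p = -0.1281

ωT = 2.8981·0.629 = 1.822905; cosh(ωT) = 3.175684, sinh(ωT) = 3.014129
x(T) = p + (x₀−p)·cosh(ωT) + (ẋ₀/ω)·sinh(ωT) ⇒ p·(1 − cosh) = x(T) − x₀·cosh − (ẋ₀/ω)·sinh
numerator   = -0.0339 − (-0.1107)·3.175684 − (0.0374/2.8981)·3.014129 = 0.278751
denominator = 1 − 3.175684 = -2.175684
p = 0.278751 / -2.175684 = -0.1281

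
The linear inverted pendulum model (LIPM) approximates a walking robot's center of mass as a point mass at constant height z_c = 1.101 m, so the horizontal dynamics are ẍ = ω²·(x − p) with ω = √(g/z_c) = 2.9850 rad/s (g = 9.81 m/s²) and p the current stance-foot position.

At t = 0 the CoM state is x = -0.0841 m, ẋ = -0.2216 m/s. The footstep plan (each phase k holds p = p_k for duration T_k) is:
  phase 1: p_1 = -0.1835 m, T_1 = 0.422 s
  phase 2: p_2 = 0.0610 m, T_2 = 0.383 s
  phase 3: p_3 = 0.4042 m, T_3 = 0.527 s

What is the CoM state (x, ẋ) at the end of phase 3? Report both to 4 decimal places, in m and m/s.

phase 1: p=-0.1835, T=0.422, ωT=1.259670, cosh=1.904003, sinh=1.620255; start (x,ẋ)=(-0.084100, -0.221600) → end (x,ẋ)=(-0.114526, 0.058817)
phase 2: p=0.0610, T=0.383, ωT=1.143255, cosh=1.727871, sinh=1.409091; start (x,ẋ)=(-0.114526, 0.058817) → end (x,ẋ)=(-0.214522, -0.636660)
phase 3: p=0.4042, T=0.527, ωT=1.573095, cosh=2.514475, sinh=2.307073; start (x,ẋ)=(-0.214522, -0.636660) → end (x,ẋ)=(-1.643628, -5.861762)

x = -1.6436, ẋ = -5.8618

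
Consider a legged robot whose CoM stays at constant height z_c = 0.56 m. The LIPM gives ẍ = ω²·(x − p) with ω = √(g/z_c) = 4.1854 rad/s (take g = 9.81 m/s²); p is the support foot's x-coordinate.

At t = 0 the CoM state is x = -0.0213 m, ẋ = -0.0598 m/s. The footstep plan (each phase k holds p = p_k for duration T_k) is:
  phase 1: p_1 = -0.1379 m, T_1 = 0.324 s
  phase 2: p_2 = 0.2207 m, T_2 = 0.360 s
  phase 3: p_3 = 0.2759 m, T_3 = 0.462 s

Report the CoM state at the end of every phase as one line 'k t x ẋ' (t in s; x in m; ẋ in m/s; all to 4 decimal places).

1 0.3240 0.0775 0.7604
2 0.6840 0.2715 0.5139
3 1.1460 0.6759 1.7511

phase 1: p=-0.1379, T=0.324, ωT=1.356070, cosh=2.069291, sinh=1.811619; start (x,ẋ)=(-0.021300, -0.059800) → end (x,ẋ)=(0.077495, 0.760359)
phase 2: p=0.2207, T=0.360, ωT=1.506744, cosh=2.366823, sinh=2.145193; start (x,ẋ)=(0.077495, 0.760359) → end (x,ẋ)=(0.271475, 0.513872)
phase 3: p=0.2759, T=0.462, ωT=1.933655, cosh=3.529677, sinh=3.385059; start (x,ẋ)=(0.271475, 0.513872) → end (x,ẋ)=(0.675891, 1.751116)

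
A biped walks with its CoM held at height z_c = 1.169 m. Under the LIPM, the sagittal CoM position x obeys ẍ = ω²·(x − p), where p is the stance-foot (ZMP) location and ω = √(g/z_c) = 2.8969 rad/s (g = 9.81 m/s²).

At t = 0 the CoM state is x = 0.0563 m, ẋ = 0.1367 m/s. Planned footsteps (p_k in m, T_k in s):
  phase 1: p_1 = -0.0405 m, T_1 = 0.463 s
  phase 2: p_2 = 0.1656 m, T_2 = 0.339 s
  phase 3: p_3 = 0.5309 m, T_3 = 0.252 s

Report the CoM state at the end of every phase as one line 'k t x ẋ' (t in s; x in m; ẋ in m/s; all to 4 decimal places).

phase 1: p=-0.0405, T=0.463, ωT=1.341265, cosh=2.042696, sinh=1.781181; start (x,ẋ)=(0.056300, 0.136700) → end (x,ẋ)=(0.241284, 0.778715)
phase 2: p=0.1656, T=0.339, ωT=0.982049, cosh=1.522232, sinh=1.147689; start (x,ẋ)=(0.241284, 0.778715) → end (x,ẋ)=(0.589319, 1.437015)
phase 3: p=0.5309, T=0.252, ωT=0.730019, cosh=1.278510, sinh=0.796610; start (x,ẋ)=(0.589319, 1.437015) → end (x,ẋ)=(1.000749, 1.972050)

1 0.4630 0.2413 0.7787
2 0.8020 0.5893 1.4370
3 1.0540 1.0007 1.9721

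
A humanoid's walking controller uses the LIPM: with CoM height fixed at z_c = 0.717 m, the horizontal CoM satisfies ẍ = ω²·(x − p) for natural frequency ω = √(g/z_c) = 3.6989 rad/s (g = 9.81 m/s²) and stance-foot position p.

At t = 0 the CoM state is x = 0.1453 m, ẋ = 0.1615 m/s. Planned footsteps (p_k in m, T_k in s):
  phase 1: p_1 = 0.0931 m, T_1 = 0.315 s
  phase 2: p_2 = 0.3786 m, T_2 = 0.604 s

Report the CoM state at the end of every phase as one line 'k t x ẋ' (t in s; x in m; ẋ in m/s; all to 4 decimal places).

phase 1: p=0.0931, T=0.315, ωT=1.165153, cosh=1.759145, sinh=1.447270; start (x,ẋ)=(0.145300, 0.161500) → end (x,ẋ)=(0.248118, 0.563545)
phase 2: p=0.3786, T=0.604, ωT=2.234136, cosh=4.722745, sinh=4.615661; start (x,ẋ)=(0.248118, 0.563545) → end (x,ẋ)=(0.465582, 0.433768)

1 0.3150 0.2481 0.5635
2 0.9190 0.4656 0.4338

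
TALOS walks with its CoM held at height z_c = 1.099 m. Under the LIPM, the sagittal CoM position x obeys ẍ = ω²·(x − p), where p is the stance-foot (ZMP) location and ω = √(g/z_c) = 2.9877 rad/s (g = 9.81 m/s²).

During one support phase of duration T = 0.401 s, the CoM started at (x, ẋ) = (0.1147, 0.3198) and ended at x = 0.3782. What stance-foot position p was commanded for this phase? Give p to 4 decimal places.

p = -0.0120

ωT = 2.9877·0.401 = 1.198068; cosh(ωT) = 1.807742, sinh(ωT) = 1.505965
x(T) = p + (x₀−p)·cosh(ωT) + (ẋ₀/ω)·sinh(ωT) ⇒ p·(1 − cosh) = x(T) − x₀·cosh − (ẋ₀/ω)·sinh
numerator   = 0.3782 − (0.1147)·1.807742 − (0.3198/2.9877)·1.505965 = 0.009655
denominator = 1 − 1.807742 = -0.807742
p = 0.009655 / -0.807742 = -0.0120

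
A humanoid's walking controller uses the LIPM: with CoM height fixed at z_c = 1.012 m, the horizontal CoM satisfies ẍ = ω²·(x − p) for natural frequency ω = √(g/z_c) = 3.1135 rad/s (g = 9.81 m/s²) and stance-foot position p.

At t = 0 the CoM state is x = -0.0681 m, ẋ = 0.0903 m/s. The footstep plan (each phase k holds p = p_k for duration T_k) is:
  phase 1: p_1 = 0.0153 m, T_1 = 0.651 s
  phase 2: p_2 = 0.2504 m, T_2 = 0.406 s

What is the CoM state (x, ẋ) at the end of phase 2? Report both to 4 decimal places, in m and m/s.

phase 1: p=0.0153, T=0.651, ωT=2.026889, cosh=3.861088, sinh=3.729344; start (x,ẋ)=(-0.068100, 0.090300) → end (x,ẋ)=(-0.198554, -0.619727)
phase 2: p=0.2504, T=0.406, ωT=1.264081, cosh=1.911168, sinh=1.628670; start (x,ẋ)=(-0.198554, -0.619727) → end (x,ẋ)=(-0.931805, -3.460985)

x = -0.9318, ẋ = -3.4610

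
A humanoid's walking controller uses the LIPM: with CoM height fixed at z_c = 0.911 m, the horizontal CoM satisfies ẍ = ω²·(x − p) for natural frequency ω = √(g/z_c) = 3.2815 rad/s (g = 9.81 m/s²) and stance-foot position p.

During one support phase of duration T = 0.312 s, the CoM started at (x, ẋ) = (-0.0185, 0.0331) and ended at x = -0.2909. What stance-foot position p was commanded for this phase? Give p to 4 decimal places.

p = 0.4795

ωT = 3.2815·0.312 = 1.023828; cosh(ωT) = 1.571524, sinh(ωT) = 1.212307
x(T) = p + (x₀−p)·cosh(ωT) + (ẋ₀/ω)·sinh(ωT) ⇒ p·(1 − cosh) = x(T) − x₀·cosh − (ẋ₀/ω)·sinh
numerator   = -0.2909 − (-0.0185)·1.571524 − (0.0331/3.2815)·1.212307 = -0.274055
denominator = 1 − 1.571524 = -0.571524
p = -0.274055 / -0.571524 = 0.4795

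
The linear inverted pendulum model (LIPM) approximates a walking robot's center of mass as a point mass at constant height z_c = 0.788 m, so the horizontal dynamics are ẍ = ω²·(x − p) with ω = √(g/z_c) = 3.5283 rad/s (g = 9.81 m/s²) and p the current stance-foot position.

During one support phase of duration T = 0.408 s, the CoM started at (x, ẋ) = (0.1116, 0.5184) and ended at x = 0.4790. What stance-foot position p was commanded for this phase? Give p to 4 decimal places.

ωT = 3.5283·0.408 = 1.439546; cosh(ωT) = 2.227908, sinh(ωT) = 1.990873
x(T) = p + (x₀−p)·cosh(ωT) + (ẋ₀/ω)·sinh(ωT) ⇒ p·(1 − cosh) = x(T) − x₀·cosh − (ẋ₀/ω)·sinh
numerator   = 0.4790 − (0.1116)·2.227908 − (0.5184/3.5283)·1.990873 = -0.062146
denominator = 1 − 2.227908 = -1.227908
p = -0.062146 / -1.227908 = 0.0506

p = 0.0506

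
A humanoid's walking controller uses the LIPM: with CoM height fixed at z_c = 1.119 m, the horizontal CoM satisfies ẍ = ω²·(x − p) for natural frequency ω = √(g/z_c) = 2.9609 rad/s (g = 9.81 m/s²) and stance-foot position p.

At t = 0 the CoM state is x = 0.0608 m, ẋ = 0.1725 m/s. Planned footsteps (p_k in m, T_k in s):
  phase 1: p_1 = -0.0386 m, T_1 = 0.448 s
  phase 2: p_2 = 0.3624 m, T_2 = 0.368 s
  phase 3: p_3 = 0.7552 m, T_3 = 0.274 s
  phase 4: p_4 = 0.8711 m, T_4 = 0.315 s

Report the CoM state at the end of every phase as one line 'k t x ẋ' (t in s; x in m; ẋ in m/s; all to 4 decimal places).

phase 1: p=-0.0386, T=0.448, ωT=1.326483, cosh=2.016589, sinh=1.751180; start (x,ẋ)=(0.060800, 0.172500) → end (x,ẋ)=(0.263872, 0.863258)
phase 2: p=0.3624, T=0.368, ωT=1.089611, cosh=1.654733, sinh=1.318385; start (x,ẋ)=(0.263872, 0.863258) → end (x,ẋ)=(0.583740, 1.043844)
phase 3: p=0.7552, T=0.274, ωT=0.811287, cosh=1.347544, sinh=0.903258; start (x,ẋ)=(0.583740, 1.043844) → end (x,ẋ)=(0.842587, 0.948064)
phase 4: p=0.8711, T=0.315, ωT=0.932683, cosh=1.467408, sinh=1.073912; start (x,ẋ)=(0.842587, 0.948064) → end (x,ẋ)=(1.173121, 1.300534)

1 0.4480 0.2639 0.8633
2 0.8160 0.5837 1.0438
3 1.0900 0.8426 0.9481
4 1.4050 1.1731 1.3005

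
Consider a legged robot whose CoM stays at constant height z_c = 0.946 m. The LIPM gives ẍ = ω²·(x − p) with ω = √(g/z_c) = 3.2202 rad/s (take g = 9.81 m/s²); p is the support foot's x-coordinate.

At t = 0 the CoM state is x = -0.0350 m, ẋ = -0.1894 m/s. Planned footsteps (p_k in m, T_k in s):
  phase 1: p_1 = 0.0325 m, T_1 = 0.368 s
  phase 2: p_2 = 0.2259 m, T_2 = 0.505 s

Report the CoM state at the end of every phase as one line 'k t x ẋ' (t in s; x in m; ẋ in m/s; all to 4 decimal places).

1 0.3680 -0.1754 -0.6609
2 0.8730 -1.3354 -4.9035

phase 1: p=0.0325, T=0.368, ωT=1.185034, cosh=1.788266, sinh=1.482530; start (x,ẋ)=(-0.035000, -0.189400) → end (x,ẋ)=(-0.175405, -0.660946)
phase 2: p=0.2259, T=0.505, ωT=1.626201, cosh=2.640599, sinh=2.443923; start (x,ẋ)=(-0.175405, -0.660946) → end (x,ẋ)=(-1.335400, -4.903530)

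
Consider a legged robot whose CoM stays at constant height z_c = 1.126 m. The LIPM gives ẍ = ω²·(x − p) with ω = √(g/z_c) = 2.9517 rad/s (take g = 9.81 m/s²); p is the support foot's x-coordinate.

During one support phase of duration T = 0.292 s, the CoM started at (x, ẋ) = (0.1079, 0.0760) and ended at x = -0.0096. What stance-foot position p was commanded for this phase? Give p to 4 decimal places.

p = 0.4688

ωT = 2.9517·0.292 = 0.861896; cosh(ωT) = 1.395003, sinh(ωT) = 0.972643
x(T) = p + (x₀−p)·cosh(ωT) + (ẋ₀/ω)·sinh(ωT) ⇒ p·(1 − cosh) = x(T) − x₀·cosh − (ẋ₀/ω)·sinh
numerator   = -0.0096 − (0.1079)·1.395003 − (0.0760/2.9517)·0.972643 = -0.185164
denominator = 1 − 1.395003 = -0.395003
p = -0.185164 / -0.395003 = 0.4688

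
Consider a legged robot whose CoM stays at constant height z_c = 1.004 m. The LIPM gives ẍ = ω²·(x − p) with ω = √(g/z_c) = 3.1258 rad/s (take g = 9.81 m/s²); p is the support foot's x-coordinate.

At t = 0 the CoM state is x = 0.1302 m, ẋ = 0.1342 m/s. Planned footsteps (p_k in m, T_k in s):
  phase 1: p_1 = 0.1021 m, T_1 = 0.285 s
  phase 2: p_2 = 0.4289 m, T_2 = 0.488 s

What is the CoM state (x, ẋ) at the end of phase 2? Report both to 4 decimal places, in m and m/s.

phase 1: p=0.1021, T=0.285, ωT=0.890853, cosh=1.423757, sinh=1.013451; start (x,ẋ)=(0.130200, 0.134200) → end (x,ẋ)=(0.185618, 0.280085)
phase 2: p=0.4289, T=0.488, ωT=1.525390, cosh=2.407237, sinh=2.189701; start (x,ẋ)=(0.185618, 0.280085) → end (x,ẋ)=(0.039469, -0.990930)

x = 0.0395, ẋ = -0.9909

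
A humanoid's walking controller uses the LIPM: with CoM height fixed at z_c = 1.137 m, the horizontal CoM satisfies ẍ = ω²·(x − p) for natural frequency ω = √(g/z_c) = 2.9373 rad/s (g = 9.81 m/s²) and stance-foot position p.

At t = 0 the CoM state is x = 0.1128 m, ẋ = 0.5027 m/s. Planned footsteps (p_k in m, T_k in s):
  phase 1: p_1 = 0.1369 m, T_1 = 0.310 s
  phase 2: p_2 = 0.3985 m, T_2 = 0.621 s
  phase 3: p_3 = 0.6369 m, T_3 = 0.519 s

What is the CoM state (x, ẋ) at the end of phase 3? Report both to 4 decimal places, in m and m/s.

x = 1.5362, ẋ = 2.8291

phase 1: p=0.1369, T=0.310, ωT=0.910563, cosh=1.444010, sinh=1.041712; start (x,ẋ)=(0.112800, 0.502700) → end (x,ẋ)=(0.280382, 0.652162)
phase 2: p=0.3985, T=0.621, ωT=1.824063, cosh=3.179178, sinh=3.017809; start (x,ẋ)=(0.280382, 0.652162) → end (x,ẋ)=(0.693018, 1.026313)
phase 3: p=0.6369, T=0.519, ωT=1.524459, cosh=2.405198, sinh=2.187459; start (x,ẋ)=(0.693018, 1.026313) → end (x,ẋ)=(1.536189, 2.829058)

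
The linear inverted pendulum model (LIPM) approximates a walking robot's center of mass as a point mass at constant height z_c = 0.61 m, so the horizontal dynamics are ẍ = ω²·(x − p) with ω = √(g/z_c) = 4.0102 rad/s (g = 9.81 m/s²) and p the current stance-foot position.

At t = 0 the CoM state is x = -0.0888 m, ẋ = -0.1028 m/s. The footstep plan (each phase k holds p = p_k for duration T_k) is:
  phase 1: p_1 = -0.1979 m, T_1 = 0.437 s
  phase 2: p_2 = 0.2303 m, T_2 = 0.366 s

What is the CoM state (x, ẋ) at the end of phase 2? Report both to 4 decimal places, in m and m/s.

phase 1: p=-0.1979, T=0.437, ωT=1.752457, cosh=2.971054, sinh=2.797707; start (x,ẋ)=(-0.088800, -0.102800) → end (x,ẋ)=(0.054524, 0.918608)
phase 2: p=0.2303, T=0.366, ωT=1.467733, cosh=2.284917, sinh=2.054470; start (x,ẋ)=(0.054524, 0.918608) → end (x,ẋ)=(0.299279, 0.650753)

x = 0.2993, ẋ = 0.6508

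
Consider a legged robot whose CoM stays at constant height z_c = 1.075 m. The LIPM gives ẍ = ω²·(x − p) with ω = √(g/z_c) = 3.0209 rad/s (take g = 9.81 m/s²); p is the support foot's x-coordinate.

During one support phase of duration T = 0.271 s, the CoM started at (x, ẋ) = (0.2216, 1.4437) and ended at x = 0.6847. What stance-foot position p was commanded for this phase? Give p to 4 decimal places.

ωT = 3.0209·0.271 = 0.818664; cosh(ωT) = 1.354244, sinh(ωT) = 0.913224
x(T) = p + (x₀−p)·cosh(ωT) + (ẋ₀/ω)·sinh(ωT) ⇒ p·(1 − cosh) = x(T) − x₀·cosh − (ẋ₀/ω)·sinh
numerator   = 0.6847 − (0.2216)·1.354244 − (1.4437/3.0209)·0.913224 = -0.051834
denominator = 1 − 1.354244 = -0.354244
p = -0.051834 / -0.354244 = 0.1463

p = 0.1463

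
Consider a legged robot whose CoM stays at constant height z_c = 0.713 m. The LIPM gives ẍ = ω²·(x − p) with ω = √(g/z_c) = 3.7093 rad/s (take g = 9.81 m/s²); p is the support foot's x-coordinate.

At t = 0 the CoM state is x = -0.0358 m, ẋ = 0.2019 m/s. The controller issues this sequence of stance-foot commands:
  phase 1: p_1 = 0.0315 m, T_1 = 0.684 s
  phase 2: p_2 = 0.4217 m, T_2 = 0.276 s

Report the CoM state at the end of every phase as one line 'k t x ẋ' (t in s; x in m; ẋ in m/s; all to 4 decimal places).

phase 1: p=0.0315, T=0.684, ωT=2.537161, cosh=6.361409, sinh=6.282318; start (x,ẋ)=(-0.035800, 0.201900) → end (x,ẋ)=(-0.054671, -0.283924)
phase 2: p=0.4217, T=0.276, ωT=1.023767, cosh=1.571450, sinh=1.212211; start (x,ẋ)=(-0.054671, -0.283924) → end (x,ẋ)=(-0.419681, -2.588154)

1 0.6840 -0.0547 -0.2839
2 0.9600 -0.4197 -2.5882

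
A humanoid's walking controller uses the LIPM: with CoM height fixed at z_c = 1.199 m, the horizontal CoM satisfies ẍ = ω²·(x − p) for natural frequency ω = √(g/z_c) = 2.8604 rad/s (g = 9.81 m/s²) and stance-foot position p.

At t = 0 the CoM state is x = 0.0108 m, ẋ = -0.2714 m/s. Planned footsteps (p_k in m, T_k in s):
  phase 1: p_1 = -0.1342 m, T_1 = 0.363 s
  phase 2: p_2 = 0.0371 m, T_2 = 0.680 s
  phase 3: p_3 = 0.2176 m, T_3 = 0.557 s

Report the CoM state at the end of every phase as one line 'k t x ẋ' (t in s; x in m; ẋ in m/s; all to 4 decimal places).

1 0.3630 -0.0210 0.0810
2 1.0430 -0.0731 -0.2798
3 1.6000 -0.7577 -2.6776

phase 1: p=-0.1342, T=0.363, ωT=1.038325, cosh=1.589265, sinh=1.235218; start (x,ẋ)=(0.010800, -0.271400) → end (x,ẋ)=(-0.020956, 0.080990)
phase 2: p=0.0371, T=0.680, ωT=1.945072, cosh=3.568556, sinh=3.425579; start (x,ẋ)=(-0.020956, 0.080990) → end (x,ẋ)=(-0.073085, -0.279849)
phase 3: p=0.2176, T=0.557, ωT=1.593243, cosh=2.561471, sinh=2.358206; start (x,ẋ)=(-0.073085, -0.279849) → end (x,ẋ)=(-0.757697, -2.677613)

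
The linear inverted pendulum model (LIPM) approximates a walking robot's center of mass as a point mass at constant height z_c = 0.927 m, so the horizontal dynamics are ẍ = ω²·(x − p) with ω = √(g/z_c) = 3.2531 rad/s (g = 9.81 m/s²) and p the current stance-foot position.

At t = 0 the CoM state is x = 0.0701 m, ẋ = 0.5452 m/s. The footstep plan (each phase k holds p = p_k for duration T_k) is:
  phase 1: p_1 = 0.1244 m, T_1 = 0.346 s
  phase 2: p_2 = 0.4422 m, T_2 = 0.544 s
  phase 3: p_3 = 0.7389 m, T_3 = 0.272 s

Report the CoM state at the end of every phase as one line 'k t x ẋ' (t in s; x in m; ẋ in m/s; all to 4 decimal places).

phase 1: p=0.1244, T=0.346, ωT=1.125573, cosh=1.703224, sinh=1.378757; start (x,ẋ)=(0.070100, 0.545200) → end (x,ẋ)=(0.262986, 0.685049)
phase 2: p=0.4422, T=0.544, ωT=1.769686, cosh=3.019699, sinh=2.849313; start (x,ẋ)=(0.262986, 0.685049) → end (x,ẋ)=(0.501047, 0.407494)
phase 3: p=0.7389, T=0.272, ωT=0.884843, cosh=1.417692, sinh=1.004913; start (x,ẋ)=(0.501047, 0.407494) → end (x,ẋ)=(0.527577, -0.199859)

1 0.3460 0.2630 0.6850
2 0.8900 0.5010 0.4075
3 1.1620 0.5276 -0.1999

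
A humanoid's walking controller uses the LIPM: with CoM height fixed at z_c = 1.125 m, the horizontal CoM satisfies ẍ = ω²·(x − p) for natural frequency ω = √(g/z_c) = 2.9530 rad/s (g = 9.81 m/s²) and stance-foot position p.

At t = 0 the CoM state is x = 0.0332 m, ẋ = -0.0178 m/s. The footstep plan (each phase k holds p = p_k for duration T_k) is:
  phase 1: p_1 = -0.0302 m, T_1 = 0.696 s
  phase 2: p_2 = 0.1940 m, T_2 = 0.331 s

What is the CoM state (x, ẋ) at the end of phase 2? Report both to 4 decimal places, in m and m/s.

x = 0.4509, ẋ = 0.9979

phase 1: p=-0.0302, T=0.696, ωT=2.055288, cosh=3.968571, sinh=3.840515; start (x,ẋ)=(0.033200, -0.017800) → end (x,ẋ)=(0.198258, 0.648381)
phase 2: p=0.1940, T=0.331, ωT=0.977443, cosh=1.516962, sinh=1.140690; start (x,ẋ)=(0.198258, 0.648381) → end (x,ẋ)=(0.450917, 0.997912)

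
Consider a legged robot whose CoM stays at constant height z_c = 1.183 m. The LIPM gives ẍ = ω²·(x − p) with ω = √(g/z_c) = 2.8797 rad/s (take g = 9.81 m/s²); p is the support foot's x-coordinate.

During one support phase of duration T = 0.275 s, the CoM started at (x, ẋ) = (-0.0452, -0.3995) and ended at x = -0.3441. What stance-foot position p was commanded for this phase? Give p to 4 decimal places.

ωT = 2.8797·0.275 = 0.791918; cosh(ωT) = 1.330300, sinh(ωT) = 0.877325
x(T) = p + (x₀−p)·cosh(ωT) + (ẋ₀/ω)·sinh(ωT) ⇒ p·(1 − cosh) = x(T) − x₀·cosh − (ẋ₀/ω)·sinh
numerator   = -0.3441 − (-0.0452)·1.330300 − (-0.3995/2.8797)·0.877325 = -0.162259
denominator = 1 − 1.330300 = -0.330300
p = -0.162259 / -0.330300 = 0.4912

p = 0.4912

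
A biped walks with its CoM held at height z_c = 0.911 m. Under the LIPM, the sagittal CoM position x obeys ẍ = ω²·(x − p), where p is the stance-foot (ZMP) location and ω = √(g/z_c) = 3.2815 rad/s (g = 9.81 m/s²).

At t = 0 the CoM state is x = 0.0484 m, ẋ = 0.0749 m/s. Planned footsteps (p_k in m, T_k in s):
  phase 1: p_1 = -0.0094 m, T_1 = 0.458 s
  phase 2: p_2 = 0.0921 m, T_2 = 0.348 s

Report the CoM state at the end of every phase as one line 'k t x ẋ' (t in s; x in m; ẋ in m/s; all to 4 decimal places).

phase 1: p=-0.0094, T=0.458, ωT=1.502927, cosh=2.358652, sinh=2.136174; start (x,ẋ)=(0.048400, 0.074900) → end (x,ẋ)=(0.175688, 0.581833)
phase 2: p=0.0921, T=0.348, ωT=1.141962, cosh=1.726051, sinh=1.406858; start (x,ẋ)=(0.175688, 0.581833) → end (x,ẋ)=(0.485823, 1.390166)

1 0.4580 0.1757 0.5818
2 0.8060 0.4858 1.3902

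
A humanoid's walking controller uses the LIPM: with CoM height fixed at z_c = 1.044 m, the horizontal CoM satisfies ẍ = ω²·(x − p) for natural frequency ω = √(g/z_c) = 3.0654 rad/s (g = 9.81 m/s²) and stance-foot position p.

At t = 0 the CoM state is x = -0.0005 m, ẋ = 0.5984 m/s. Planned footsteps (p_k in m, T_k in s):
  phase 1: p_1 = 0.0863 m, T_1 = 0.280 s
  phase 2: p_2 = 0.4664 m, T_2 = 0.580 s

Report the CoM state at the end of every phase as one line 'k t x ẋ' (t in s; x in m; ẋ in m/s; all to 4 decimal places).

phase 1: p=0.0863, T=0.280, ωT=0.858312, cosh=1.391526, sinh=0.967649; start (x,ẋ)=(-0.000500, 0.598400) → end (x,ẋ)=(0.154411, 0.575220)
phase 2: p=0.4664, T=0.580, ωT=1.777932, cosh=3.043297, sinh=2.874309; start (x,ẋ)=(0.154411, 0.575220) → end (x,ẋ)=(0.056288, -0.998337)

1 0.2800 0.1544 0.5752
2 0.8600 0.0563 -0.9983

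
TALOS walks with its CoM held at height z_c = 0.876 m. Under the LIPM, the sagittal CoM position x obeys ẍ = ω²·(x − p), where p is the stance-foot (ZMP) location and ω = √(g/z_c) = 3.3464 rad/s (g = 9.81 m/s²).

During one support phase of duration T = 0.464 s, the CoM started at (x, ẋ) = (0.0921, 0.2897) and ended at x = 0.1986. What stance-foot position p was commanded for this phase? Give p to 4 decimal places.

p = 0.1526

ωT = 3.3464·0.464 = 1.552730; cosh(ωT) = 2.468009, sinh(ωT) = 2.256339
x(T) = p + (x₀−p)·cosh(ωT) + (ẋ₀/ω)·sinh(ωT) ⇒ p·(1 − cosh) = x(T) − x₀·cosh − (ẋ₀/ω)·sinh
numerator   = 0.1986 − (0.0921)·2.468009 − (0.2897/3.3464)·2.256339 = -0.224036
denominator = 1 − 2.468009 = -1.468009
p = -0.224036 / -1.468009 = 0.1526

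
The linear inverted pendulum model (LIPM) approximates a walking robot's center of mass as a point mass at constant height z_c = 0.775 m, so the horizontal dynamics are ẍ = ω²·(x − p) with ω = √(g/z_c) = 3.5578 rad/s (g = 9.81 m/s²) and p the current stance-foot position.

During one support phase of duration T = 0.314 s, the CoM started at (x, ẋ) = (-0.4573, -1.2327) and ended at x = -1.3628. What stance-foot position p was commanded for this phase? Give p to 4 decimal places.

ωT = 3.5578·0.314 = 1.117149; cosh(ωT) = 1.691670, sinh(ωT) = 1.364459
x(T) = p + (x₀−p)·cosh(ωT) + (ẋ₀/ω)·sinh(ωT) ⇒ p·(1 − cosh) = x(T) − x₀·cosh − (ẋ₀/ω)·sinh
numerator   = -1.3628 − (-0.4573)·1.691670 − (-1.2327/3.5578)·1.364459 = -0.116444
denominator = 1 − 1.691670 = -0.691670
p = -0.116444 / -0.691670 = 0.1684

p = 0.1684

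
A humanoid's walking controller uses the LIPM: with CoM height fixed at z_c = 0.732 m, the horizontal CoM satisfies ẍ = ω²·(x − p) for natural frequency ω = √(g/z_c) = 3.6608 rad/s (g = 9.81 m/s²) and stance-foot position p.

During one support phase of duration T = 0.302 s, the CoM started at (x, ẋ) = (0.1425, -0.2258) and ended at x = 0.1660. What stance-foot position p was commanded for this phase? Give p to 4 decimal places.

p = -0.0150

ωT = 3.6608·0.302 = 1.105562; cosh(ωT) = 1.675973, sinh(ωT) = 1.344948
x(T) = p + (x₀−p)·cosh(ωT) + (ẋ₀/ω)·sinh(ωT) ⇒ p·(1 − cosh) = x(T) − x₀·cosh − (ẋ₀/ω)·sinh
numerator   = 0.1660 − (0.1425)·1.675973 − (-0.2258/3.6608)·1.344948 = 0.010131
denominator = 1 − 1.675973 = -0.675973
p = 0.010131 / -0.675973 = -0.0150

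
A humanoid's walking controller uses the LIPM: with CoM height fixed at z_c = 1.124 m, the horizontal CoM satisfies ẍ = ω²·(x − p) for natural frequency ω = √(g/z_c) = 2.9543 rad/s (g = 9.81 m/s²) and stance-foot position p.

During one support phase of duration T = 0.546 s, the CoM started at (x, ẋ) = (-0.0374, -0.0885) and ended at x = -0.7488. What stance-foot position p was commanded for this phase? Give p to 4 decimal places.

ωT = 2.9543·0.546 = 1.613048; cosh(ωT) = 2.608681, sinh(ωT) = 2.409401
x(T) = p + (x₀−p)·cosh(ωT) + (ẋ₀/ω)·sinh(ωT) ⇒ p·(1 − cosh) = x(T) − x₀·cosh − (ẋ₀/ω)·sinh
numerator   = -0.7488 − (-0.0374)·2.608681 − (-0.0885/2.9543)·2.409401 = -0.579059
denominator = 1 − 2.608681 = -1.608681
p = -0.579059 / -1.608681 = 0.3600

p = 0.3600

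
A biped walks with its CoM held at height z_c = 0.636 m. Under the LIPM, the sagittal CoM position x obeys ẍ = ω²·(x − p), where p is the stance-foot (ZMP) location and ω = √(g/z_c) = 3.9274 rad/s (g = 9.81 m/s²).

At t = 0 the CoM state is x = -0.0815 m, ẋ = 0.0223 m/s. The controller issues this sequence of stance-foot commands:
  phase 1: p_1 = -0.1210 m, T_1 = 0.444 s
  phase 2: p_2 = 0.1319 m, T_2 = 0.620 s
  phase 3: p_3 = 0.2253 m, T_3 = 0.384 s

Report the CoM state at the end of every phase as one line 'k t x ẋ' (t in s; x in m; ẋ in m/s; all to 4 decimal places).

phase 1: p=-0.1210, T=0.444, ωT=1.743766, cosh=2.946849, sinh=2.771989; start (x,ẋ)=(-0.081500, 0.022300) → end (x,ẋ)=(0.011140, 0.495740)
phase 2: p=0.1319, T=0.620, ωT=2.434988, cosh=5.751640, sinh=5.664041; start (x,ẋ)=(0.011140, 0.495740) → end (x,ẋ)=(0.152281, 0.165017)
phase 3: p=0.2253, T=0.384, ωT=1.508122, cosh=2.369781, sinh=2.148455; start (x,ẋ)=(0.152281, 0.165017) → end (x,ẋ)=(0.142532, -0.225069)

1 0.4440 0.0111 0.4957
2 1.0640 0.1523 0.1650
3 1.4480 0.1425 -0.2251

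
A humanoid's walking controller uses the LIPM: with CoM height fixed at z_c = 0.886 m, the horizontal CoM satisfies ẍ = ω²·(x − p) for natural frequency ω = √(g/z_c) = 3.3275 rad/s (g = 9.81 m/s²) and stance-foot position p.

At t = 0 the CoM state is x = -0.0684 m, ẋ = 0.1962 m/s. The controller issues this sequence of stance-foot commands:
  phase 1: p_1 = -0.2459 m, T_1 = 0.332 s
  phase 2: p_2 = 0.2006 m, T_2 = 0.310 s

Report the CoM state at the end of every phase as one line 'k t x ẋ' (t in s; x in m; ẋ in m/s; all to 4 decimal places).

phase 1: p=-0.2459, T=0.332, ωT=1.104730, cosh=1.674855, sinh=1.343555; start (x,ẋ)=(-0.068400, 0.196200) → end (x,ẋ)=(0.130607, 1.122152)
phase 2: p=0.2006, T=0.310, ωT=1.031525, cosh=1.580902, sinh=1.224439; start (x,ẋ)=(0.130607, 1.122152) → end (x,ẋ)=(0.502872, 1.488838)

1 0.3320 0.1306 1.1222
2 0.6420 0.5029 1.4888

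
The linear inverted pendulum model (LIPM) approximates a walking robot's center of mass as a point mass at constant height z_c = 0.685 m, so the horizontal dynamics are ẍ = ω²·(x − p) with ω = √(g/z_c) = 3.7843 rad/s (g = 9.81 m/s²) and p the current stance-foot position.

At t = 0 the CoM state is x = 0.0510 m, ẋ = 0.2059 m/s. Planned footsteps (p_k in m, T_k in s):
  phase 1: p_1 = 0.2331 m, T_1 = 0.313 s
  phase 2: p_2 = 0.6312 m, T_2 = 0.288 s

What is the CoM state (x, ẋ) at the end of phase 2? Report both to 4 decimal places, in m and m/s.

phase 1: p=0.2331, T=0.313, ωT=1.184486, cosh=1.787455, sinh=1.481551; start (x,ẋ)=(0.051000, 0.205900) → end (x,ẋ)=(-0.011786, -0.652931)
phase 2: p=0.6312, T=0.288, ωT=1.089878, cosh=1.655085, sinh=1.318828; start (x,ẋ)=(-0.011786, -0.652931) → end (x,ẋ)=(-0.660542, -4.289695)

x = -0.6605, ẋ = -4.2897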